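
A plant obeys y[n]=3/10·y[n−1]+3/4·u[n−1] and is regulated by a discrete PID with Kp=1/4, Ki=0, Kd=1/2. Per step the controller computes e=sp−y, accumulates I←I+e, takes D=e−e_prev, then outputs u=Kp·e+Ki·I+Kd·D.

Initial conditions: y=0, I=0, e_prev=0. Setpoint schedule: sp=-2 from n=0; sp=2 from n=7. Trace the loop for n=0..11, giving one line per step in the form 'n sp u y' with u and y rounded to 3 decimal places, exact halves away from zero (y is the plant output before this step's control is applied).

(exact arithmetic carried between steps; '≈' marks a value shown rounded to 6 d.p. or computed from one; I and e_prev carry over from the previous line; the table rounds u and y to 3 d.p., halves away from zero)
n=0: y=0, sp=-2, e=sp−y=-2; I=-2, D=e−e_prev=-2; u=1/4·(-2)+0·(-2)+1/2·(-2)=-1.5; next y=3/10·0+3/4·(-1.5)=-1.125
n=1: y=-1.125, sp=-2, e=sp−y=-0.875; I=-2.875, D=e−e_prev=1.125; u=1/4·(-0.875)+0·(-2.875)+1/2·1.125=0.34375; next y=3/10·(-1.125)+3/4·0.34375≈-0.079688
n=2: y≈-0.079688, sp=-2, e=sp−y≈-1.920313; I≈-4.795313, D=e−e_prev≈-1.045313; u=1/4·(-1.920313)+0·(-4.795313)+1/2·(-1.045313)≈-1.002734; next y=3/10·(-0.079688)+3/4·(-1.002734)≈-0.775957
n=3: y≈-0.775957, sp=-2, e=sp−y≈-1.224043; I≈-6.019355, D=e−e_prev≈0.696270; u=1/4·(-1.224043)+0·(-6.019355)+1/2·0.696270≈0.042124; next y=3/10·(-0.775957)+3/4·0.042124≈-0.201194
n=4: y≈-0.201194, sp=-2, e=sp−y≈-1.798806; I≈-7.818161, D=e−e_prev≈-0.574763; u=1/4·(-1.798806)+0·(-7.818161)+1/2·(-0.574763)≈-0.737083; next y=3/10·(-0.201194)+3/4·(-0.737083)≈-0.613170
n=5: y≈-0.613170, sp=-2, e=sp−y≈-1.386830; I≈-9.204991, D=e−e_prev≈0.411976; u=1/4·(-1.386830)+0·(-9.204991)+1/2·0.411976≈-0.140719; next y=3/10·(-0.613170)+3/4·(-0.140719)≈-0.289491
n=6: y≈-0.289491, sp=-2, e=sp−y≈-1.710509; I≈-10.915500, D=e−e_prev≈-0.323680; u=1/4·(-1.710509)+0·(-10.915500)+1/2·(-0.323680)≈-0.589467; next y=3/10·(-0.289491)+3/4·(-0.589467)≈-0.528948
n=7: y≈-0.528948, sp=2, e=sp−y≈2.528948; I≈-8.386553, D=e−e_prev≈4.239457; u=1/4·2.528948+0·(-8.386553)+1/2·4.239457≈2.751965; next y=3/10·(-0.528948)+3/4·2.751965≈1.905290
n=8: y≈1.905290, sp=2, e=sp−y≈0.094710; I≈-8.291843, D=e−e_prev≈-2.434237; u=1/4·0.094710+0·(-8.291843)+1/2·(-2.434237)≈-1.193441; next y=3/10·1.905290+3/4·(-1.193441)≈-0.323494
n=9: y≈-0.323494, sp=2, e=sp−y≈2.323494; I≈-5.968349, D=e−e_prev≈2.228784; u=1/4·2.323494+0·(-5.968349)+1/2·2.228784≈1.695265; next y=3/10·(-0.323494)+3/4·1.695265≈1.174401
n=10: y≈1.174401, sp=2, e=sp−y≈0.825599; I≈-5.142749, D=e−e_prev≈-1.497895; u=1/4·0.825599+0·(-5.142749)+1/2·(-1.497895)≈-0.542548; next y=3/10·1.174401+3/4·(-0.542548)≈-0.054590
n=11: y≈-0.054590, sp=2, e=sp−y≈2.054590; I≈-3.088159, D=e−e_prev≈1.228991; u=1/4·2.054590+0·(-3.088159)+1/2·1.228991≈1.128143; next y=3/10·(-0.054590)+3/4·1.128143≈0.829730

0 -2 -1.500 0.000
1 -2 0.344 -1.125
2 -2 -1.003 -0.080
3 -2 0.042 -0.776
4 -2 -0.737 -0.201
5 -2 -0.141 -0.613
6 -2 -0.589 -0.289
7 2 2.752 -0.529
8 2 -1.193 1.905
9 2 1.695 -0.323
10 2 -0.543 1.174
11 2 1.128 -0.055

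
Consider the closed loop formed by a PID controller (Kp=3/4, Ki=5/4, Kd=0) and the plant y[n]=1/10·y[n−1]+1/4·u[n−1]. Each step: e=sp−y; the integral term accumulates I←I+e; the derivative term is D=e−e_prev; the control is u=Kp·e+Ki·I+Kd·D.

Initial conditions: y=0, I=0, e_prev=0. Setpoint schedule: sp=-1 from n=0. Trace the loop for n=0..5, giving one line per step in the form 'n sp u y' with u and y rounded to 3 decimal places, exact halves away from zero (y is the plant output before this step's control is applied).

0 -1 -2.000 0.000
1 -1 -2.250 -0.500
2 -1 -2.650 -0.613
3 -1 -2.912 -0.724
4 -1 -3.104 -0.800
5 -1 -3.242 -0.856

(exact arithmetic carried between steps; '≈' marks a value shown rounded to 6 d.p. or computed from one; I and e_prev carry over from the previous line; the table rounds u and y to 3 d.p., halves away from zero)
n=0: y=0, sp=-1, e=sp−y=-1; I=-1, D=e−e_prev=-1; u=3/4·(-1)+5/4·(-1)+0·(-1)=-2; next y=1/10·0+1/4·(-2)=-0.5
n=1: y=-0.5, sp=-1, e=sp−y=-0.5; I=-1.5, D=e−e_prev=0.5; u=3/4·(-0.5)+5/4·(-1.5)+0·0.5=-2.25; next y=1/10·(-0.5)+1/4·(-2.25)=-0.6125
n=2: y=-0.6125, sp=-1, e=sp−y=-0.3875; I=-1.8875, D=e−e_prev=0.1125; u=3/4·(-0.3875)+5/4·(-1.8875)+0·0.1125=-2.65; next y=1/10·(-0.6125)+1/4·(-2.65)=-0.72375
n=3: y=-0.72375, sp=-1, e=sp−y=-0.27625; I=-2.16375, D=e−e_prev=0.11125; u=3/4·(-0.27625)+5/4·(-2.16375)+0·0.11125=-2.911875; next y=1/10·(-0.72375)+1/4·(-2.911875)≈-0.800344
n=4: y≈-0.800344, sp=-1, e=sp−y≈-0.199656; I≈-2.363406, D=e−e_prev≈0.076594; u=3/4·(-0.199656)+5/4·(-2.363406)+0·0.076594≈-3.104; next y=1/10·(-0.800344)+1/4·(-3.104)≈-0.856034
n=5: y≈-0.856034, sp=-1, e=sp−y≈-0.143966; I≈-2.507372, D=e−e_prev≈0.055691; u=3/4·(-0.143966)+5/4·(-2.507372)+0·0.055691≈-3.242189; next y=1/10·(-0.856034)+1/4·(-3.242189)≈-0.896151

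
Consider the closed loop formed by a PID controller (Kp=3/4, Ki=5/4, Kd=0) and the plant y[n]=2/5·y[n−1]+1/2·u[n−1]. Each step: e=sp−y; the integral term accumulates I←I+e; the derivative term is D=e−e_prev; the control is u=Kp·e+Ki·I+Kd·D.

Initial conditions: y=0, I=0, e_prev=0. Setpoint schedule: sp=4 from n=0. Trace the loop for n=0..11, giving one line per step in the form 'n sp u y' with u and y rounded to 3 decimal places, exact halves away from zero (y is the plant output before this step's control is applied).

0 4 8.000 0.000
1 4 5.000 4.000
2 4 4.800 4.100
3 4 4.795 4.040
4 4 4.798 4.014
5 4 4.799 4.004
6 4 4.800 4.001
7 4 4.800 4.000
8 4 4.800 4.000
9 4 4.800 4.000
10 4 4.800 4.000
11 4 4.800 4.000

(exact arithmetic carried between steps; '≈' marks a value shown rounded to 6 d.p. or computed from one; I and e_prev carry over from the previous line; the table rounds u and y to 3 d.p., halves away from zero)
n=0: y=0, sp=4, e=sp−y=4; I=4, D=e−e_prev=4; u=3/4·4+5/4·4+0·4=8; next y=2/5·0+1/2·8=4
n=1: y=4, sp=4, e=sp−y=0; I=4, D=e−e_prev=-4; u=3/4·0+5/4·4+0·(-4)=5; next y=2/5·4+1/2·5=4.1
n=2: y=4.1, sp=4, e=sp−y=-0.1; I=3.9, D=e−e_prev=-0.1; u=3/4·(-0.1)+5/4·3.9+0·(-0.1)=4.8; next y=2/5·4.1+1/2·4.8=4.04
n=3: y=4.04, sp=4, e=sp−y=-0.04; I=3.86, D=e−e_prev=0.06; u=3/4·(-0.04)+5/4·3.86+0·0.06=4.795; next y=2/5·4.04+1/2·4.795=4.0135
n=4: y=4.0135, sp=4, e=sp−y=-0.0135; I=3.8465, D=e−e_prev=0.0265; u=3/4·(-0.0135)+5/4·3.8465+0·0.0265=4.798; next y=2/5·4.0135+1/2·4.798=4.0044
n=5: y=4.0044, sp=4, e=sp−y=-0.0044; I=3.8421, D=e−e_prev=0.0091; u=3/4·(-0.0044)+5/4·3.8421+0·0.0091=4.799325; next y=2/5·4.0044+1/2·4.799325≈4.001423
n=6: y≈4.001423, sp=4, e=sp−y≈-0.001423; I≈3.840678, D=e−e_prev≈0.002978; u=3/4·(-0.001423)+5/4·3.840678+0·0.002978≈4.79978; next y=2/5·4.001423+1/2·4.79978≈4.000459
n=7: y=4.000459, sp=4, e=sp−y=-0.000459; I≈3.840219, D=e−e_prev≈0.000964; u=3/4·(-0.000459)+5/4·3.840219+0·0.000964≈4.799929; next y=2/5·4.000459+1/2·4.799929≈4.000148
n=8: y≈4.000148, sp=4, e=sp−y≈-0.000148; I≈3.840070, D=e−e_prev≈0.000311; u=3/4·(-0.000148)+5/4·3.840070+0·0.000311≈4.799977; next y=2/5·4.000148+1/2·4.799977≈4.000048
n=9: y≈4.000048, sp=4, e=sp−y≈-0.000048; I≈3.840023, D=e−e_prev≈0.000100; u=3/4·(-0.000048)+5/4·3.840023+0·0.000100≈4.799993; next y=2/5·4.000048+1/2·4.799993≈4.000015
n=10: y≈4.000015, sp=4, e=sp−y≈-0.000015; I≈3.840007, D=e−e_prev≈0.000032; u=3/4·(-0.000015)+5/4·3.840007+0·0.000032≈4.799998; next y=2/5·4.000015+1/2·4.799998≈4.000005
n=11: y≈4.000005, sp=4, e=sp−y≈-0.000005; I≈3.840002, D=e−e_prev≈0.000010; u=3/4·(-0.000005)+5/4·3.840002+0·0.000010≈4.799999; next y=2/5·4.000005+1/2·4.799999≈4.000002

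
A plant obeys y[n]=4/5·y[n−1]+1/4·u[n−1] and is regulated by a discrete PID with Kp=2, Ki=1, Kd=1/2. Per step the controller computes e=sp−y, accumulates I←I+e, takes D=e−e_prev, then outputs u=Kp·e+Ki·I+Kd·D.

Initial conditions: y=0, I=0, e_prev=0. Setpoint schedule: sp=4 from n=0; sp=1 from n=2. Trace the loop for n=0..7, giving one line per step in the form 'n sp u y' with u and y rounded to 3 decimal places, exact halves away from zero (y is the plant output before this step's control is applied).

0 4 14.000 0.000
1 4 3.750 3.500
2 1 -5.331 3.738
3 1 0.831 1.657
4 1 -0.433 1.534
5 1 0.424 1.118
6 1 0.510 1.001
7 1 0.705 0.928

(exact arithmetic carried between steps; '≈' marks a value shown rounded to 6 d.p. or computed from one; I and e_prev carry over from the previous line; the table rounds u and y to 3 d.p., halves away from zero)
n=0: y=0, sp=4, e=sp−y=4; I=4, D=e−e_prev=4; u=2·4+1·4+1/2·4=14; next y=4/5·0+1/4·14=3.5
n=1: y=3.5, sp=4, e=sp−y=0.5; I=4.5, D=e−e_prev=-3.5; u=2·0.5+1·4.5+1/2·(-3.5)=3.75; next y=4/5·3.5+1/4·3.75=3.7375
n=2: y=3.7375, sp=1, e=sp−y=-2.7375; I=1.7625, D=e−e_prev=-3.2375; u=2·(-2.7375)+1·1.7625+1/2·(-3.2375)=-5.33125; next y=4/5·3.7375+1/4·(-5.33125)≈1.657188
n=3: y≈1.657188, sp=1, e=sp−y≈-0.657188; I≈1.105313, D=e−e_prev≈2.080313; u=2·(-0.657188)+1·1.105313+1/2·2.080313≈0.831094; next y=4/5·1.657188+1/4·0.831094≈1.533523
n=4: y≈1.533523, sp=1, e=sp−y≈-0.533523; I≈0.571789, D=e−e_prev≈0.123664; u=2·(-0.533523)+1·0.571789+1/2·0.123664≈-0.433426; next y=4/5·1.533523+1/4·(-0.433426)≈1.118462
n=5: y≈1.118462, sp=1, e=sp−y≈-0.118462; I≈0.453327, D=e−e_prev≈0.415061; u=2·(-0.118462)+1·0.453327+1/2·0.415061≈0.423933; next y=4/5·1.118462+1/4·0.423933≈1.000753
n=6: y≈1.000753, sp=1, e=sp−y≈-0.000753; I≈0.452574, D=e−e_prev≈0.117709; u=2·(-0.000753)+1·0.452574+1/2·0.117709≈0.509922; next y=4/5·1.000753+1/4·0.509922≈0.928083
n=7: y≈0.928083, sp=1, e=sp−y≈0.071917; I≈0.524491, D=e−e_prev≈0.072670; u=2·0.071917+1·0.524491+1/2·0.072670≈0.704660; next y=4/5·0.928083+1/4·0.704660≈0.918631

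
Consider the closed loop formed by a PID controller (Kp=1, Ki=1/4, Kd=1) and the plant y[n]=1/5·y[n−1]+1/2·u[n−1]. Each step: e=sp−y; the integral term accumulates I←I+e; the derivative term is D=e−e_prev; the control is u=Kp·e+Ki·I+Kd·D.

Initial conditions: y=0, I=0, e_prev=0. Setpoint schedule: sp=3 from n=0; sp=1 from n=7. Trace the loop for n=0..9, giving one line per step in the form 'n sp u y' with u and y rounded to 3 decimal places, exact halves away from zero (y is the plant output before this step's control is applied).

(exact arithmetic carried between steps; '≈' marks a value shown rounded to 6 d.p. or computed from one; I and e_prev carry over from the previous line; the table rounds u and y to 3 d.p., halves away from zero)
n=0: y=0, sp=3, e=sp−y=3; I=3, D=e−e_prev=3; u=1·3+1/4·3+1·3=6.75; next y=1/5·0+1/2·6.75=3.375
n=1: y=3.375, sp=3, e=sp−y=-0.375; I=2.625, D=e−e_prev=-3.375; u=1·(-0.375)+1/4·2.625+1·(-3.375)=-3.09375; next y=1/5·3.375+1/2·(-3.09375)=-0.871875
n=2: y=-0.871875, sp=3, e=sp−y=3.871875; I=6.496875, D=e−e_prev=4.246875; u=1·3.871875+1/4·6.496875+1·4.246875≈9.742969; next y=1/5·(-0.871875)+1/2·9.742969≈4.697109
n=3: y≈4.697109, sp=3, e=sp−y≈-1.697109; I≈4.799766, D=e−e_prev≈-5.568984; u=1·(-1.697109)+1/4·4.799766+1·(-5.568984)≈-6.066152; next y=1/5·4.697109+1/2·(-6.066152)≈-2.093654
n=4: y≈-2.093654, sp=3, e=sp−y≈5.093654; I≈9.893420, D=e−e_prev≈6.790764; u=1·5.093654+1/4·9.893420+1·6.790764≈14.357773; next y=1/5·(-2.093654)+1/2·14.357773≈6.760156
n=5: y≈6.760156, sp=3, e=sp−y≈-3.760156; I≈6.133264, D=e−e_prev≈-8.853810; u=1·(-3.760156)+1/4·6.133264+1·(-8.853810)≈-11.080649; next y=1/5·6.760156+1/2·(-11.080649)≈-4.188294
n=6: y≈-4.188294, sp=3, e=sp−y≈7.188294; I≈13.321558, D=e−e_prev≈10.948449; u=1·7.188294+1/4·13.321558+1·10.948449≈21.467132; next y=1/5·(-4.188294)+1/2·21.467132≈9.895907
n=7: y≈9.895907, sp=1, e=sp−y≈-8.895907; I≈4.425650, D=e−e_prev≈-16.084201; u=1·(-8.895907)+1/4·4.425650+1·(-16.084201)≈-23.873696; next y=1/5·9.895907+1/2·(-23.873696)≈-9.957666
n=8: y≈-9.957666, sp=1, e=sp−y≈10.957666; I≈15.383317, D=e−e_prev≈19.853574; u=1·10.957666+1/4·15.383317+1·19.853574≈34.657070; next y=1/5·(-9.957666)+1/2·34.657070≈15.337001
n=9: y≈15.337001, sp=1, e=sp−y≈-14.337001; I≈1.046315, D=e−e_prev≈-25.294668; u=1·(-14.337001)+1/4·1.046315+1·(-25.294668)≈-39.370091; next y=1/5·15.337001+1/2·(-39.370091)≈-16.617645

0 3 6.750 0.000
1 3 -3.094 3.375
2 3 9.743 -0.872
3 3 -6.066 4.697
4 3 14.358 -2.094
5 3 -11.081 6.760
6 3 21.467 -4.188
7 1 -23.874 9.896
8 1 34.657 -9.958
9 1 -39.370 15.337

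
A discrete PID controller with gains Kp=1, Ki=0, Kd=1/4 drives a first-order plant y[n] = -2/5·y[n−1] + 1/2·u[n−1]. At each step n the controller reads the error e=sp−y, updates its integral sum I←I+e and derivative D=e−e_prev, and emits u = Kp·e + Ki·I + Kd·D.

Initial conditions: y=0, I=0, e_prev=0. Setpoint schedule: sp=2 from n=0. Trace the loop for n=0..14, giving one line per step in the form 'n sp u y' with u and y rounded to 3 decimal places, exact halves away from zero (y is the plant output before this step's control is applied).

0 2 2.500 0.000
1 2 0.438 1.250
2 2 2.664 -0.281
3 2 0.124 1.445
4 2 3.006 -0.516
5 2 -0.266 1.709
6 2 3.448 -0.816
7 2 -0.767 2.051
8 2 4.017 -1.204
9 2 -1.414 2.490
10 2 4.751 -1.703
11 2 -2.247 3.057
12 2 5.697 -2.346
13 2 -3.320 3.787
14 2 6.915 -3.175

(exact arithmetic carried between steps; '≈' marks a value shown rounded to 6 d.p. or computed from one; I and e_prev carry over from the previous line; the table rounds u and y to 3 d.p., halves away from zero)
n=0: y=0, sp=2, e=sp−y=2; I=2, D=e−e_prev=2; u=1·2+0·2+1/4·2=2.5; next y=-2/5·0+1/2·2.5=1.25
n=1: y=1.25, sp=2, e=sp−y=0.75; I=2.75, D=e−e_prev=-1.25; u=1·0.75+0·2.75+1/4·(-1.25)=0.4375; next y=-2/5·1.25+1/2·0.4375=-0.28125
n=2: y=-0.28125, sp=2, e=sp−y=2.28125; I=5.03125, D=e−e_prev=1.53125; u=1·2.28125+0·5.03125+1/4·1.53125≈2.664063; next y=-2/5·(-0.28125)+1/2·2.664063≈1.444531
n=3: y≈1.444531, sp=2, e=sp−y≈0.555469; I≈5.586719, D=e−e_prev≈-1.725781; u=1·0.555469+0·5.586719+1/4·(-1.725781)≈0.124023; next y=-2/5·1.444531+1/2·0.124023≈-0.515801
n=4: y≈-0.515801, sp=2, e=sp−y≈2.515801; I≈8.102520, D=e−e_prev≈1.960332; u=1·2.515801+0·8.102520+1/4·1.960332≈3.005884; next y=-2/5·(-0.515801)+1/2·3.005884≈1.709262
n=5: y≈1.709262, sp=2, e=sp−y≈0.290738; I≈8.393257, D=e−e_prev≈-2.225063; u=1·0.290738+0·8.393257+1/4·(-2.225063)≈-0.265528; next y=-2/5·1.709262+1/2·(-0.265528)≈-0.816469
n=6: y≈-0.816469, sp=2, e=sp−y≈2.816469; I≈11.209726, D=e−e_prev≈2.525731; u=1·2.816469+0·11.209726+1/4·2.525731≈3.447902; next y=-2/5·(-0.816469)+1/2·3.447902≈2.050538
n=7: y≈2.050538, sp=2, e=sp−y≈-0.050538; I≈11.159188, D=e−e_prev≈-2.867007; u=1·(-0.050538)+0·11.159188+1/4·(-2.867007)≈-0.767290; next y=-2/5·2.050538+1/2·(-0.767290)≈-1.203860
n=8: y≈-1.203860, sp=2, e=sp−y≈3.203860; I≈14.363048, D=e−e_prev≈3.254399; u=1·3.203860+0·14.363048+1/4·3.254399≈4.017460; next y=-2/5·(-1.203860)+1/2·4.017460≈2.490274
n=9: y≈2.490274, sp=2, e=sp−y≈-0.490274; I≈13.872774, D=e−e_prev≈-3.694135; u=1·(-0.490274)+0·13.872774+1/4·(-3.694135)≈-1.413808; next y=-2/5·2.490274+1/2·(-1.413808)≈-1.703014
n=10: y≈-1.703014, sp=2, e=sp−y≈3.703014; I≈17.575788, D=e−e_prev≈4.193288; u=1·3.703014+0·17.575788+1/4·4.193288≈4.751336; next y=-2/5·(-1.703014)+1/2·4.751336≈3.056873
n=11: y≈3.056873, sp=2, e=sp−y≈-1.056873; I≈16.518914, D=e−e_prev≈-4.759887; u=1·(-1.056873)+0·16.518914+1/4·(-4.759887)≈-2.246845; next y=-2/5·3.056873+1/2·(-2.246845)≈-2.346172
n=12: y≈-2.346172, sp=2, e=sp−y≈4.346172; I≈20.865086, D=e−e_prev≈5.403045; u=1·4.346172+0·20.865086+1/4·5.403045≈5.696933; next y=-2/5·(-2.346172)+1/2·5.696933≈3.786935
n=13: y≈3.786935, sp=2, e=sp−y≈-1.786935; I≈19.078151, D=e−e_prev≈-6.133107; u=1·(-1.786935)+0·19.078151+1/4·(-6.133107)≈-3.320212; next y=-2/5·3.786935+1/2·(-3.320212)≈-3.174880
n=14: y≈-3.174880, sp=2, e=sp−y≈5.174880; I≈24.253031, D=e−e_prev≈6.961815; u=1·5.174880+0·24.253031+1/4·6.961815≈6.915334; next y=-2/5·(-3.174880)+1/2·6.915334≈4.727619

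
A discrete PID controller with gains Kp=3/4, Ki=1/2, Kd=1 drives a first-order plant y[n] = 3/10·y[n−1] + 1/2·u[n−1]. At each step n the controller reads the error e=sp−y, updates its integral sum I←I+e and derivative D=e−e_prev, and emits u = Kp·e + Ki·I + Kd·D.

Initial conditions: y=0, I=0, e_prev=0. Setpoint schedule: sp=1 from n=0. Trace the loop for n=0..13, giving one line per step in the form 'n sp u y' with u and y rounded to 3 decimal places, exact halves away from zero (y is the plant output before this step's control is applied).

0 1 2.250 0.000
1 1 -0.781 1.125
2 1 2.932 -0.053
3 1 -1.102 1.450
4 1 3.700 -0.116
5 1 -1.653 1.815
6 1 4.589 -0.282
7 1 -2.474 2.210
8 1 5.677 -0.574
9 1 -3.610 2.666
10 1 7.057 -1.005
11 1 -5.134 3.227
12 1 8.843 -1.599
13 1 -7.150 3.942

(exact arithmetic carried between steps; '≈' marks a value shown rounded to 6 d.p. or computed from one; I and e_prev carry over from the previous line; the table rounds u and y to 3 d.p., halves away from zero)
n=0: y=0, sp=1, e=sp−y=1; I=1, D=e−e_prev=1; u=3/4·1+1/2·1+1·1=2.25; next y=3/10·0+1/2·2.25=1.125
n=1: y=1.125, sp=1, e=sp−y=-0.125; I=0.875, D=e−e_prev=-1.125; u=3/4·(-0.125)+1/2·0.875+1·(-1.125)=-0.78125; next y=3/10·1.125+1/2·(-0.78125)=-0.053125
n=2: y=-0.053125, sp=1, e=sp−y=1.053125; I=1.928125, D=e−e_prev=1.178125; u=3/4·1.053125+1/2·1.928125+1·1.178125≈2.932031; next y=3/10·(-0.053125)+1/2·2.932031≈1.450078
n=3: y≈1.450078, sp=1, e=sp−y≈-0.450078; I≈1.478047, D=e−e_prev≈-1.503203; u=3/4·(-0.450078)+1/2·1.478047+1·(-1.503203)≈-1.101738; next y=3/10·1.450078+1/2·(-1.101738)≈-0.115846
n=4: y≈-0.115846, sp=1, e=sp−y≈1.115846; I≈2.593893, D=e−e_prev≈1.565924; u=3/4·1.115846+1/2·2.593893+1·1.565924≈3.699754; next y=3/10·(-0.115846)+1/2·3.699754≈1.815123
n=5: y≈1.815123, sp=1, e=sp−y≈-0.815123; I≈1.778769, D=e−e_prev≈-1.930969; u=3/4·(-0.815123)+1/2·1.778769+1·(-1.930969)≈-1.652927; next y=3/10·1.815123+1/2·(-1.652927)≈-0.281927
n=6: y≈-0.281927, sp=1, e=sp−y≈1.281927; I≈3.060696, D=e−e_prev≈2.097050; u=3/4·1.281927+1/2·3.060696+1·2.097050≈4.588843; next y=3/10·(-0.281927)+1/2·4.588843≈2.209843
n=7: y≈2.209843, sp=1, e=sp−y≈-1.209843; I≈1.850852, D=e−e_prev≈-2.491770; u=3/4·(-1.209843)+1/2·1.850852+1·(-2.491770)≈-2.473727; next y=3/10·2.209843+1/2·(-2.473727)≈-0.573910
n=8: y≈-0.573910, sp=1, e=sp−y≈1.573910; I≈3.424762, D=e−e_prev≈2.783754; u=3/4·1.573910+1/2·3.424762+1·2.783754≈5.676568; next y=3/10·(-0.573910)+1/2·5.676568≈2.666111
n=9: y≈2.666111, sp=1, e=sp−y≈-1.666111; I≈1.758652, D=e−e_prev≈-3.240021; u=3/4·(-1.666111)+1/2·1.758652+1·(-3.240021)≈-3.610278; next y=3/10·2.666111+1/2·(-3.610278)≈-1.005306
n=10: y≈-1.005306, sp=1, e=sp−y≈2.005306; I≈3.763958, D=e−e_prev≈3.671417; u=3/4·2.005306+1/2·3.763958+1·3.671417≈7.057375; next y=3/10·(-1.005306)+1/2·7.057375≈3.227096
n=11: y≈3.227096, sp=1, e=sp−y≈-2.227096; I≈1.536862, D=e−e_prev≈-4.232401; u=3/4·(-2.227096)+1/2·1.536862+1·(-4.232401)≈-5.134292; next y=3/10·3.227096+1/2·(-5.134292)≈-1.599017
n=12: y≈-1.599017, sp=1, e=sp−y≈2.599017; I≈4.135879, D=e−e_prev≈4.826113; u=3/4·2.599017+1/2·4.135879+1·4.826113≈8.843316; next y=3/10·(-1.599017)+1/2·8.843316≈3.941953
n=13: y≈3.941953, sp=1, e=sp−y≈-2.941953; I≈1.193927, D=e−e_prev≈-5.540970; u=3/4·(-2.941953)+1/2·1.193927+1·(-5.540970)≈-7.150471; next y=3/10·3.941953+1/2·(-7.150471)≈-2.392650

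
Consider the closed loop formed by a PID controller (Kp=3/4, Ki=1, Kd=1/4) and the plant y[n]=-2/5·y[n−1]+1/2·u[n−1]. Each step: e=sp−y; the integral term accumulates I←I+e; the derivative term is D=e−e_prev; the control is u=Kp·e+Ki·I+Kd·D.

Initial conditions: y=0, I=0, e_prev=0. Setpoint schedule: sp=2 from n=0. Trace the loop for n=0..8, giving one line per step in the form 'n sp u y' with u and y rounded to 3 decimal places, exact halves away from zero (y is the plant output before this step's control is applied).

(exact arithmetic carried between steps; '≈' marks a value shown rounded to 6 d.p. or computed from one; I and e_prev carry over from the previous line; the table rounds u and y to 3 d.p., halves away from zero)
n=0: y=0, sp=2, e=sp−y=2; I=2, D=e−e_prev=2; u=3/4·2+1·2+1/4·2=4; next y=-2/5·0+1/2·4=2
n=1: y=2, sp=2, e=sp−y=0; I=2, D=e−e_prev=-2; u=3/4·0+1·2+1/4·(-2)=1.5; next y=-2/5·2+1/2·1.5=-0.05
n=2: y=-0.05, sp=2, e=sp−y=2.05; I=4.05, D=e−e_prev=2.05; u=3/4·2.05+1·4.05+1/4·2.05=6.1; next y=-2/5·(-0.05)+1/2·6.1=3.07
n=3: y=3.07, sp=2, e=sp−y=-1.07; I=2.98, D=e−e_prev=-3.12; u=3/4·(-1.07)+1·2.98+1/4·(-3.12)=1.3975; next y=-2/5·3.07+1/2·1.3975=-0.52925
n=4: y=-0.52925, sp=2, e=sp−y=2.52925; I=5.50925, D=e−e_prev=3.59925; u=3/4·2.52925+1·5.50925+1/4·3.59925=8.306; next y=-2/5·(-0.52925)+1/2·8.306=4.3647
n=5: y=4.3647, sp=2, e=sp−y=-2.3647; I=3.14455, D=e−e_prev=-4.89395; u=3/4·(-2.3647)+1·3.14455+1/4·(-4.89395)≈0.147538; next y=-2/5·4.3647+1/2·0.147538≈-1.672111
n=6: y≈-1.672111, sp=2, e=sp−y≈3.672111; I≈6.816661, D=e−e_prev≈6.036811; u=3/4·3.672111+1·6.816661+1/4·6.036811≈11.079948; next y=-2/5·(-1.672111)+1/2·11.079948≈6.208818
n=7: y≈6.208818, sp=2, e=sp−y≈-4.208818; I≈2.607843, D=e−e_prev≈-7.880930; u=3/4·(-4.208818)+1·2.607843+1/4·(-7.880930)≈-2.519003; next y=-2/5·6.208818+1/2·(-2.519003)≈-3.743029
n=8: y≈-3.743029, sp=2, e=sp−y≈5.743029; I≈8.350872, D=e−e_prev≈9.951847; u=3/4·5.743029+1·8.350872+1/4·9.951847≈15.146105; next y=-2/5·(-3.743029)+1/2·15.146105≈9.070264

0 2 4.000 0.000
1 2 1.500 2.000
2 2 6.100 -0.050
3 2 1.398 3.070
4 2 8.306 -0.529
5 2 0.148 4.365
6 2 11.080 -1.672
7 2 -2.519 6.209
8 2 15.146 -3.743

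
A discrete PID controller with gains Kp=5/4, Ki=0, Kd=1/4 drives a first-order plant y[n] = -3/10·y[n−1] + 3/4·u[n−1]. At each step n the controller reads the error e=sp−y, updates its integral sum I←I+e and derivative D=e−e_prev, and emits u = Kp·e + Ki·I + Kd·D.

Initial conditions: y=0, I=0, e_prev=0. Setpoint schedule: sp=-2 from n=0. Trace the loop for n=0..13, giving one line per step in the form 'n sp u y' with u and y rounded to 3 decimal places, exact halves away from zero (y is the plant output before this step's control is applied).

(exact arithmetic carried between steps; '≈' marks a value shown rounded to 6 d.p. or computed from one; I and e_prev carry over from the previous line; the table rounds u and y to 3 d.p., halves away from zero)
n=0: y=0, sp=-2, e=sp−y=-2; I=-2, D=e−e_prev=-2; u=5/4·(-2)+0·(-2)+1/4·(-2)=-3; next y=-3/10·0+3/4·(-3)=-2.25
n=1: y=-2.25, sp=-2, e=sp−y=0.25; I=-1.75, D=e−e_prev=2.25; u=5/4·0.25+0·(-1.75)+1/4·2.25=0.875; next y=-3/10·(-2.25)+3/4·0.875=1.33125
n=2: y=1.33125, sp=-2, e=sp−y=-3.33125; I=-5.08125, D=e−e_prev=-3.58125; u=5/4·(-3.33125)+0·(-5.08125)+1/4·(-3.58125)=-5.059375; next y=-3/10·1.33125+3/4·(-5.059375)≈-4.193906
n=3: y≈-4.193906, sp=-2, e=sp−y≈2.193906; I≈-2.887344, D=e−e_prev≈5.525156; u=5/4·2.193906+0·(-2.887344)+1/4·5.525156≈4.123672; next y=-3/10·(-4.193906)+3/4·4.123672≈4.350926
n=4: y≈4.350926, sp=-2, e=sp−y≈-6.350926; I≈-9.238270, D=e−e_prev≈-8.544832; u=5/4·(-6.350926)+0·(-9.238270)+1/4·(-8.544832)≈-10.074865; next y=-3/10·4.350926+3/4·(-10.074865)≈-8.861427
n=5: y≈-8.861427, sp=-2, e=sp−y≈6.861427; I≈-2.376843, D=e−e_prev≈13.212352; u=5/4·6.861427+0·(-2.376843)+1/4·13.212352≈11.879871; next y=-3/10·(-8.861427)+3/4·11.879871≈11.568332
n=6: y≈11.568332, sp=-2, e=sp−y≈-13.568332; I≈-15.945174, D=e−e_prev≈-20.429758; u=5/4·(-13.568332)+0·(-15.945174)+1/4·(-20.429758)≈-22.067854; next y=-3/10·11.568332+3/4·(-22.067854)≈-20.021390
n=7: y≈-20.021390, sp=-2, e=sp−y≈18.021390; I≈2.076216, D=e−e_prev≈31.589722; u=5/4·18.021390+0·2.076216+1/4·31.589722≈30.424168; next y=-3/10·(-20.021390)+3/4·30.424168≈28.824543
n=8: y≈28.824543, sp=-2, e=sp−y≈-30.824543; I≈-28.748327, D=e−e_prev≈-48.845933; u=5/4·(-30.824543)+0·(-28.748327)+1/4·(-48.845933)≈-50.742162; next y=-3/10·28.824543+3/4·(-50.742162)≈-46.703984
n=9: y≈-46.703984, sp=-2, e=sp−y≈44.703984; I≈15.955657, D=e−e_prev≈75.528527; u=5/4·44.703984+0·15.955657+1/4·75.528527≈74.762112; next y=-3/10·(-46.703984)+3/4·74.762112≈70.082779
n=10: y≈70.082779, sp=-2, e=sp−y≈-72.082779; I≈-56.127122, D=e−e_prev≈-116.786764; u=5/4·(-72.082779)+0·(-56.127122)+1/4·(-116.786764)≈-119.300165; next y=-3/10·70.082779+3/4·(-119.300165)≈-110.499958
n=11: y≈-110.499958, sp=-2, e=sp−y≈108.499958; I≈52.372835, D=e−e_prev≈180.582737; u=5/4·108.499958+0·52.372835+1/4·180.582737≈180.770631; next y=-3/10·(-110.499958)+3/4·180.770631≈168.727961
n=12: y≈168.727961, sp=-2, e=sp−y≈-170.727961; I≈-118.355126, D=e−e_prev≈-279.227918; u=5/4·(-170.727961)+0·(-118.355126)+1/4·(-279.227918)≈-283.216931; next y=-3/10·168.727961+3/4·(-283.216931)≈-263.031086
n=13: y≈-263.031086, sp=-2, e=sp−y≈261.031086; I≈142.675961, D=e−e_prev≈431.759047; u=5/4·261.031086+0·142.675961+1/4·431.759047≈434.228620; next y=-3/10·(-263.031086)+3/4·434.228620≈404.580791

0 -2 -3.000 0.000
1 -2 0.875 -2.250
2 -2 -5.059 1.331
3 -2 4.124 -4.194
4 -2 -10.075 4.351
5 -2 11.880 -8.861
6 -2 -22.068 11.568
7 -2 30.424 -20.021
8 -2 -50.742 28.825
9 -2 74.762 -46.704
10 -2 -119.300 70.083
11 -2 180.771 -110.500
12 -2 -283.217 168.728
13 -2 434.229 -263.031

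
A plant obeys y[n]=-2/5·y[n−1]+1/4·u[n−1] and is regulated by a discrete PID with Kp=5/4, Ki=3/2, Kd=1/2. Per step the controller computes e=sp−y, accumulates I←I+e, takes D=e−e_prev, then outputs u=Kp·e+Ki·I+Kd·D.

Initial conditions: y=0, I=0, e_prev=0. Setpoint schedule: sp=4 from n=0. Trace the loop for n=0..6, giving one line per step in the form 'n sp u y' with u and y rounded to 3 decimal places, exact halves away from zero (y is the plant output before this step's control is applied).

(exact arithmetic carried between steps; '≈' marks a value shown rounded to 6 d.p. or computed from one; I and e_prev carry over from the previous line; the table rounds u and y to 3 d.p., halves away from zero)
n=0: y=0, sp=4, e=sp−y=4; I=4, D=e−e_prev=4; u=5/4·4+3/2·4+1/2·4=13; next y=-2/5·0+1/4·13=3.25
n=1: y=3.25, sp=4, e=sp−y=0.75; I=4.75, D=e−e_prev=-3.25; u=5/4·0.75+3/2·4.75+1/2·(-3.25)=6.4375; next y=-2/5·3.25+1/4·6.4375=0.309375
n=2: y=0.309375, sp=4, e=sp−y=3.690625; I=8.440625, D=e−e_prev=2.940625; u=5/4·3.690625+3/2·8.440625+1/2·2.940625≈18.744531; next y=-2/5·0.309375+1/4·18.744531≈4.562383
n=3: y≈4.562383, sp=4, e=sp−y≈-0.562383; I≈7.878242, D=e−e_prev≈-4.253008; u=5/4·(-0.562383)+3/2·7.878242+1/2·(-4.253008)≈8.987881; next y=-2/5·4.562383+1/4·8.987881≈0.422017
n=4: y≈0.422017, sp=4, e=sp−y≈3.577983; I≈11.456225, D=e−e_prev≈4.140366; u=5/4·3.577983+3/2·11.456225+1/2·4.140366≈23.726999; next y=-2/5·0.422017+1/4·23.726999≈5.762943
n=5: y≈5.762943, sp=4, e=sp−y≈-1.762943; I≈9.693282, D=e−e_prev≈-5.340926; u=5/4·(-1.762943)+3/2·9.693282+1/2·(-5.340926)≈9.665782; next y=-2/5·5.762943+1/4·9.665782≈0.111268
n=6: y≈0.111268, sp=4, e=sp−y≈3.888732; I≈13.582014, D=e−e_prev≈5.651675; u=5/4·3.888732+3/2·13.582014+1/2·5.651675≈28.059773; next y=-2/5·0.111268+1/4·28.059773≈6.970436

0 4 13.000 0.000
1 4 6.438 3.250
2 4 18.745 0.309
3 4 8.988 4.562
4 4 23.727 0.422
5 4 9.666 5.763
6 4 28.060 0.111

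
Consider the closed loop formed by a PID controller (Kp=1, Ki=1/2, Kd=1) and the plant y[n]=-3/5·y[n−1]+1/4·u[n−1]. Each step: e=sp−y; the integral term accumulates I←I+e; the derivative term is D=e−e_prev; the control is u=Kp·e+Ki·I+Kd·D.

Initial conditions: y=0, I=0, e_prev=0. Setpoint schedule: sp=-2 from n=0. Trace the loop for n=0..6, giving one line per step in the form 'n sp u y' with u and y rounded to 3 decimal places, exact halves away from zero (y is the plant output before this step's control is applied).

(exact arithmetic carried between steps; '≈' marks a value shown rounded to 6 d.p. or computed from one; I and e_prev carry over from the previous line; the table rounds u and y to 3 d.p., halves away from zero)
n=0: y=0, sp=-2, e=sp−y=-2; I=-2, D=e−e_prev=-2; u=1·(-2)+1/2·(-2)+1·(-2)=-5; next y=-3/5·0+1/4·(-5)=-1.25
n=1: y=-1.25, sp=-2, e=sp−y=-0.75; I=-2.75, D=e−e_prev=1.25; u=1·(-0.75)+1/2·(-2.75)+1·1.25=-0.875; next y=-3/5·(-1.25)+1/4·(-0.875)=0.53125
n=2: y=0.53125, sp=-2, e=sp−y=-2.53125; I=-5.28125, D=e−e_prev=-1.78125; u=1·(-2.53125)+1/2·(-5.28125)+1·(-1.78125)=-6.953125; next y=-3/5·0.53125+1/4·(-6.953125)≈-2.057031
n=3: y≈-2.057031, sp=-2, e=sp−y≈0.057031; I≈-5.224219, D=e−e_prev≈2.588281; u=1·0.057031+1/2·(-5.224219)+1·2.588281≈0.033203; next y=-3/5·(-2.057031)+1/4·0.033203≈1.242520
n=4: y≈1.242520, sp=-2, e=sp−y≈-3.242520; I≈-8.466738, D=e−e_prev≈-3.299551; u=1·(-3.242520)+1/2·(-8.466738)+1·(-3.299551)≈-10.775439; next y=-3/5·1.242520+1/4·(-10.775439)≈-3.439372
n=5: y≈-3.439372, sp=-2, e=sp−y≈1.439372; I≈-7.027367, D=e−e_prev≈4.681891; u=1·1.439372+1/2·(-7.027367)+1·4.681891≈2.607579; next y=-3/5·(-3.439372)+1/4·2.607579≈2.715518
n=6: y≈2.715518, sp=-2, e=sp−y≈-4.715518; I≈-11.742884, D=e−e_prev≈-6.154889; u=1·(-4.715518)+1/2·(-11.742884)+1·(-6.154889)≈-16.741849; next y=-3/5·2.715518+1/4·(-16.741849)≈-5.814773

0 -2 -5.000 0.000
1 -2 -0.875 -1.250
2 -2 -6.953 0.531
3 -2 0.033 -2.057
4 -2 -10.775 1.243
5 -2 2.608 -3.439
6 -2 -16.742 2.716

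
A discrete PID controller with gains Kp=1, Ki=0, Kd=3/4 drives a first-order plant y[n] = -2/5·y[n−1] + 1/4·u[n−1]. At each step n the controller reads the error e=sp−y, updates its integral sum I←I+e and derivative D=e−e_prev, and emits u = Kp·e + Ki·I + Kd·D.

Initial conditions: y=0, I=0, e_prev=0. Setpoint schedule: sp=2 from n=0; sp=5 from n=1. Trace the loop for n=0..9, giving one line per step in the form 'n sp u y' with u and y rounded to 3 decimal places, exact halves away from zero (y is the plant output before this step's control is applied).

0 2 3.500 0.000
1 5 5.719 0.875
2 5 3.767 1.080
3 5 4.918 0.510
4 5 3.588 1.025
5 5 4.917 0.487
6 5 3.555 1.035
7 5 4.945 0.475
8 5 3.525 1.046
9 5 4.975 0.463

(exact arithmetic carried between steps; '≈' marks a value shown rounded to 6 d.p. or computed from one; I and e_prev carry over from the previous line; the table rounds u and y to 3 d.p., halves away from zero)
n=0: y=0, sp=2, e=sp−y=2; I=2, D=e−e_prev=2; u=1·2+0·2+3/4·2=3.5; next y=-2/5·0+1/4·3.5=0.875
n=1: y=0.875, sp=5, e=sp−y=4.125; I=6.125, D=e−e_prev=2.125; u=1·4.125+0·6.125+3/4·2.125=5.71875; next y=-2/5·0.875+1/4·5.71875≈1.079688
n=2: y≈1.079688, sp=5, e=sp−y≈3.920313; I≈10.045313, D=e−e_prev≈-0.204688; u=1·3.920313+0·10.045313+3/4·(-0.204688)≈3.766797; next y=-2/5·1.079688+1/4·3.766797≈0.509824
n=3: y≈0.509824, sp=5, e=sp−y≈4.490176; I≈14.535488, D=e−e_prev≈0.569863; u=1·4.490176+0·14.535488+3/4·0.569863≈4.917573; next y=-2/5·0.509824+1/4·4.917573≈1.025464
n=4: y≈1.025464, sp=5, e=sp−y≈3.974536; I≈18.510025, D=e−e_prev≈-0.515639; u=1·3.974536+0·18.510025+3/4·(-0.515639)≈3.587807; next y=-2/5·1.025464+1/4·3.587807≈0.486766
n=5: y≈0.486766, sp=5, e=sp−y≈4.513234; I≈23.023258, D=e−e_prev≈0.538697; u=1·4.513234+0·23.023258+3/4·0.538697≈4.917257; next y=-2/5·0.486766+1/4·4.917257≈1.034608
n=6: y≈1.034608, sp=5, e=sp−y≈3.965392; I≈26.988651, D=e−e_prev≈-0.547841; u=1·3.965392+0·26.988651+3/4·(-0.547841)≈3.554511; next y=-2/5·1.034608+1/4·3.554511≈0.474785
n=7: y≈0.474785, sp=5, e=sp−y≈4.525215; I≈31.513866, D=e−e_prev≈0.559823; u=1·4.525215+0·31.513866+3/4·0.559823≈4.945082; next y=-2/5·0.474785+1/4·4.945082≈1.046357
n=8: y≈1.046357, sp=5, e=sp−y≈3.953643; I≈35.467509, D=e−e_prev≈-0.571572; u=1·3.953643+0·35.467509+3/4·(-0.571572)≈3.524964; next y=-2/5·1.046357+1/4·3.524964≈0.462698
n=9: y≈0.462698, sp=5, e=sp−y≈4.537302; I≈40.004811, D=e−e_prev≈0.583658; u=1·4.537302+0·40.004811+3/4·0.583658≈4.975045; next y=-2/5·0.462698+1/4·4.975045≈1.058682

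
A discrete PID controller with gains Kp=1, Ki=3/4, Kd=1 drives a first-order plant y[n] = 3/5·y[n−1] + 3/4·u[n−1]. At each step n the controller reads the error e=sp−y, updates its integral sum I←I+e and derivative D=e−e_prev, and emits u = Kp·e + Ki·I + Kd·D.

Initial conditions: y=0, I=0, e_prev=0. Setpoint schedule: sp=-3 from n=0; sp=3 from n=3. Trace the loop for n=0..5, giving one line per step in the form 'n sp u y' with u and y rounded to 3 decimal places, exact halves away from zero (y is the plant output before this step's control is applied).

(exact arithmetic carried between steps; '≈' marks a value shown rounded to 6 d.p. or computed from one; I and e_prev carry over from the previous line; the table rounds u and y to 3 d.p., halves away from zero)
n=0: y=0, sp=-3, e=sp−y=-3; I=-3, D=e−e_prev=-3; u=1·(-3)+3/4·(-3)+1·(-3)=-8.25; next y=3/5·0+3/4·(-8.25)=-6.1875
n=1: y=-6.1875, sp=-3, e=sp−y=3.1875; I=0.1875, D=e−e_prev=6.1875; u=1·3.1875+3/4·0.1875+1·6.1875=9.515625; next y=3/5·(-6.1875)+3/4·9.515625≈3.424219
n=2: y≈3.424219, sp=-3, e=sp−y≈-6.424219; I≈-6.236719, D=e−e_prev≈-9.611719; u=1·(-6.424219)+3/4·(-6.236719)+1·(-9.611719)≈-20.713477; next y=3/5·3.424219+3/4·(-20.713477)≈-13.480576
n=3: y≈-13.480576, sp=3, e=sp−y≈16.480576; I≈10.243857, D=e−e_prev≈22.904795; u=1·16.480576+3/4·10.243857+1·22.904795≈47.068264; next y=3/5·(-13.480576)+3/4·47.068264≈27.212852
n=4: y≈27.212852, sp=3, e=sp−y≈-24.212852; I≈-13.968995, D=e−e_prev≈-40.693429; u=1·(-24.212852)+3/4·(-13.968995)+1·(-40.693429)≈-75.383027; next y=3/5·27.212852+3/4·(-75.383027)≈-40.209559
n=5: y≈-40.209559, sp=3, e=sp−y≈43.209559; I≈29.240564, D=e−e_prev≈67.422411; u=1·43.209559+3/4·29.240564+1·67.422411≈132.562393; next y=3/5·(-40.209559)+3/4·132.562393≈75.296060

0 -3 -8.250 0.000
1 -3 9.516 -6.188
2 -3 -20.713 3.424
3 3 47.068 -13.481
4 3 -75.383 27.213
5 3 132.562 -40.210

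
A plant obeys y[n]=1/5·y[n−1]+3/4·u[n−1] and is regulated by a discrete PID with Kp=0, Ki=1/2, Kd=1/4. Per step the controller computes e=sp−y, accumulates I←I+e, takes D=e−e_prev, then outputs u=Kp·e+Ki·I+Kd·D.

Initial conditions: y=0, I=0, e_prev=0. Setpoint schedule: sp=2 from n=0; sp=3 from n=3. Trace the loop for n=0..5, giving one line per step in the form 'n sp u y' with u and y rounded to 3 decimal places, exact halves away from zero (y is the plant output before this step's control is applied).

0 2 1.500 0.000
1 2 1.156 1.125
2 2 1.900 1.092
3 3 2.682 1.643
4 3 2.725 2.340
5 3 3.101 2.512

(exact arithmetic carried between steps; '≈' marks a value shown rounded to 6 d.p. or computed from one; I and e_prev carry over from the previous line; the table rounds u and y to 3 d.p., halves away from zero)
n=0: y=0, sp=2, e=sp−y=2; I=2, D=e−e_prev=2; u=0·2+1/2·2+1/4·2=1.5; next y=1/5·0+3/4·1.5=1.125
n=1: y=1.125, sp=2, e=sp−y=0.875; I=2.875, D=e−e_prev=-1.125; u=0·0.875+1/2·2.875+1/4·(-1.125)=1.15625; next y=1/5·1.125+3/4·1.15625≈1.092188
n=2: y≈1.092188, sp=2, e=sp−y≈0.907813; I≈3.782813, D=e−e_prev≈0.032813; u=0·0.907813+1/2·3.782813+1/4·0.032813≈1.899609; next y=1/5·1.092188+3/4·1.899609≈1.643145
n=3: y≈1.643145, sp=3, e=sp−y≈1.356855; I≈5.139668, D=e−e_prev≈0.449043; u=0·1.356855+1/2·5.139668+1/4·0.449043≈2.682095; next y=1/5·1.643145+3/4·2.682095≈2.340200
n=4: y≈2.340200, sp=3, e=sp−y≈0.659800; I≈5.799468, D=e−e_prev≈-0.697055; u=0·0.659800+1/2·5.799468+1/4·(-0.697055)≈2.725470; next y=1/5·2.340200+3/4·2.725470≈2.512143
n=5: y≈2.512143, sp=3, e=sp−y≈0.487857; I≈6.287325, D=e−e_prev≈-0.171943; u=0·0.487857+1/2·6.287325+1/4·(-0.171943)≈3.100677; next y=1/5·2.512143+3/4·3.100677≈2.827936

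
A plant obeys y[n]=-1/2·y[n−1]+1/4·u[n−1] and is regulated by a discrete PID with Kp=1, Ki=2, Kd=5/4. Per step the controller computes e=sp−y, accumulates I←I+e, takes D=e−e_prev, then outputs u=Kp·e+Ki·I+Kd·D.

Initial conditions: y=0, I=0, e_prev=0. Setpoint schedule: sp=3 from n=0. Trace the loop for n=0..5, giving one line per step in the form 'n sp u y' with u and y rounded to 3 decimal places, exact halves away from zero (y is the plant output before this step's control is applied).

(exact arithmetic carried between steps; '≈' marks a value shown rounded to 6 d.p. or computed from one; I and e_prev carry over from the previous line; the table rounds u and y to 3 d.p., halves away from zero)
n=0: y=0, sp=3, e=sp−y=3; I=3, D=e−e_prev=3; u=1·3+2·3+5/4·3=12.75; next y=-1/2·0+1/4·12.75=3.1875
n=1: y=3.1875, sp=3, e=sp−y=-0.1875; I=2.8125, D=e−e_prev=-3.1875; u=1·(-0.1875)+2·2.8125+5/4·(-3.1875)=1.453125; next y=-1/2·3.1875+1/4·1.453125≈-1.230469
n=2: y≈-1.230469, sp=3, e=sp−y≈4.230469; I≈7.042969, D=e−e_prev≈4.417969; u=1·4.230469+2·7.042969+5/4·4.417969≈23.838867; next y=-1/2·(-1.230469)+1/4·23.838867≈6.574951
n=3: y≈6.574951, sp=3, e=sp−y≈-3.574951; I≈3.468018, D=e−e_prev≈-7.805420; u=1·(-3.574951)+2·3.468018+5/4·(-7.805420)≈-6.395691; next y=-1/2·6.574951+1/4·(-6.395691)≈-4.886398
n=4: y≈-4.886398, sp=3, e=sp−y≈7.886398; I≈11.354416, D=e−e_prev≈11.461349; u=1·7.886398+2·11.354416+5/4·11.461349≈44.921917; next y=-1/2·(-4.886398)+1/4·44.921917≈13.673678
n=5: y≈13.673678, sp=3, e=sp−y≈-10.673678; I≈0.680737, D=e−e_prev≈-18.560077; u=1·(-10.673678)+2·0.680737+5/4·(-18.560077)≈-32.512299; next y=-1/2·13.673678+1/4·(-32.512299)≈-14.964914

0 3 12.750 0.000
1 3 1.453 3.188
2 3 23.839 -1.230
3 3 -6.396 6.575
4 3 44.922 -4.886
5 3 -32.512 13.674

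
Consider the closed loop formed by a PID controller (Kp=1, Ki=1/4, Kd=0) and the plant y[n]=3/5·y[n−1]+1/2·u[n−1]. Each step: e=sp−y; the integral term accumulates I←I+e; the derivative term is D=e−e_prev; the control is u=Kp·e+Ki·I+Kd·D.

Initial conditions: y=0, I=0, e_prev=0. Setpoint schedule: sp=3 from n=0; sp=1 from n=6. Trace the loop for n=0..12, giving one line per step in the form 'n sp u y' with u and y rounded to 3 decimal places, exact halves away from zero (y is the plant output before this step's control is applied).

0 3 3.750 0.000
1 3 2.156 1.875
2 3 2.027 2.203
3 3 2.061 2.336
4 3 2.107 2.432
5 3 2.148 2.512
6 1 -0.316 2.581
7 1 0.777 1.391
8 1 0.889 1.223
9 1 0.889 1.178
10 1 0.878 1.151
11 1 0.867 1.130
12 1 0.858 1.111

(exact arithmetic carried between steps; '≈' marks a value shown rounded to 6 d.p. or computed from one; I and e_prev carry over from the previous line; the table rounds u and y to 3 d.p., halves away from zero)
n=0: y=0, sp=3, e=sp−y=3; I=3, D=e−e_prev=3; u=1·3+1/4·3+0·3=3.75; next y=3/5·0+1/2·3.75=1.875
n=1: y=1.875, sp=3, e=sp−y=1.125; I=4.125, D=e−e_prev=-1.875; u=1·1.125+1/4·4.125+0·(-1.875)=2.15625; next y=3/5·1.875+1/2·2.15625=2.203125
n=2: y=2.203125, sp=3, e=sp−y=0.796875; I=4.921875, D=e−e_prev=-0.328125; u=1·0.796875+1/4·4.921875+0·(-0.328125)≈2.027344; next y=3/5·2.203125+1/2·2.027344≈2.335547
n=3: y≈2.335547, sp=3, e=sp−y≈0.664453; I≈5.586328, D=e−e_prev≈-0.132422; u=1·0.664453+1/4·5.586328+0·(-0.132422)≈2.061035; next y=3/5·2.335547+1/2·2.061035≈2.431846
n=4: y≈2.431846, sp=3, e=sp−y≈0.568154; I≈6.154482, D=e−e_prev≈-0.096299; u=1·0.568154+1/4·6.154482+0·(-0.096299)≈2.106775; next y=3/5·2.431846+1/2·2.106775≈2.512495
n=5: y≈2.512495, sp=3, e=sp−y≈0.487505; I≈6.641988, D=e−e_prev≈-0.080649; u=1·0.487505+1/4·6.641988+0·(-0.080649)≈2.148002; next y=3/5·2.512495+1/2·2.148002≈2.581498
n=6: y≈2.581498, sp=1, e=sp−y≈-1.581498; I≈5.060490, D=e−e_prev≈-2.069003; u=1·(-1.581498)+1/4·5.060490+0·(-2.069003)≈-0.316376; next y=3/5·2.581498+1/2·(-0.316376)≈1.390711
n=7: y≈1.390711, sp=1, e=sp−y≈-0.390711; I≈4.669779, D=e−e_prev≈1.190787; u=1·(-0.390711)+1/4·4.669779+0·1.190787≈0.776734; next y=3/5·1.390711+1/2·0.776734≈1.222793
n=8: y≈1.222793, sp=1, e=sp−y≈-0.222793; I≈4.446985, D=e−e_prev≈0.167918; u=1·(-0.222793)+1/4·4.446985+0·0.167918≈0.888953; next y=3/5·1.222793+1/2·0.888953≈1.178152
n=9: y≈1.178152, sp=1, e=sp−y≈-0.178152; I≈4.268833, D=e−e_prev≈0.044641; u=1·(-0.178152)+1/4·4.268833+0·0.044641≈0.889056; next y=3/5·1.178152+1/2·0.889056≈1.151419
n=10: y≈1.151419, sp=1, e=sp−y≈-0.151419; I≈4.117413, D=e−e_prev≈0.026733; u=1·(-0.151419)+1/4·4.117413+0·0.026733≈0.877934; next y=3/5·1.151419+1/2·0.877934≈1.129819
n=11: y≈1.129819, sp=1, e=sp−y≈-0.129819; I≈3.987595, D=e−e_prev≈0.021601; u=1·(-0.129819)+1/4·3.987595+0·0.021601≈0.867080; next y=3/5·1.129819+1/2·0.867080≈1.111431
n=12: y≈1.111431, sp=1, e=sp−y≈-0.111431; I≈3.876164, D=e−e_prev≈0.018387; u=1·(-0.111431)+1/4·3.876164+0·0.018387≈0.857610; next y=3/5·1.111431+1/2·0.857610≈1.095664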